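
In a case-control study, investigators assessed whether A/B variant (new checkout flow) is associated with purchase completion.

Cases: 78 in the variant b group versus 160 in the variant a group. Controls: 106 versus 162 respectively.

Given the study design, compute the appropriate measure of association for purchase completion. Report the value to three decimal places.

0.745

From the description: a = 78, b = 106, c = 160, d = 162.
This is a case-control study: participants were sampled on outcome status, so risks in the source population cannot be estimated directly — relative risk is not valid here. The odds ratio is the appropriate measure.
OR = (a·d)/(b·c) = (78 × 162) / (106 × 160) = 12636 / 16960 = 0.74505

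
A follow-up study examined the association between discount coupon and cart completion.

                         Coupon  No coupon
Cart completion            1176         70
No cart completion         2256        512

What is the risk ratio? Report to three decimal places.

Reading the table with exposure as columns: a = 1176 (Coupon, case), b = 2256 (Coupon, non-case), c = 70 (No coupon, case), d = 512.
Risk in exposed = 1176/3432 = 0.34266; risk in unexposed = 70/582 = 0.12027.
RR = 0.34266 / 0.12027 = 2.84895
The risk among the exposed is 2.85 times that among the unexposed.

2.849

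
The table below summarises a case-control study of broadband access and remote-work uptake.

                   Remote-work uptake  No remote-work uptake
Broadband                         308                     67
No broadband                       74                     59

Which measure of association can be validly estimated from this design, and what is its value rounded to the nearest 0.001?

3.665

Cells: a = 308, b = 67, c = 74, d = 59.
This is a case-control study: participants were sampled on outcome status, so risks in the source population cannot be estimated directly — relative risk is not valid here. The odds ratio is the appropriate measure.
OR = (a·d)/(b·c) = (308 × 59) / (67 × 74) = 18172 / 4958 = 3.66519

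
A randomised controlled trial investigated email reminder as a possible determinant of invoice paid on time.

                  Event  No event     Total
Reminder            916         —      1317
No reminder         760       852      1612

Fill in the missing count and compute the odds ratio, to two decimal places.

The missing cell is in the exposed row: 1317 − 916 = 401.
So a = 916, b = 401, c = 760, d = 852.
OR = (a·d)/(b·c) = (916 × 852) / (401 × 760) = 780432 / 304760 = 2.56081

2.56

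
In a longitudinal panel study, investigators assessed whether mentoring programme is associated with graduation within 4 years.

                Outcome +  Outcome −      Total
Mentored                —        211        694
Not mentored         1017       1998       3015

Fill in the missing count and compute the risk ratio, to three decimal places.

2.063

The missing cell is in the exposed row: 694 − 211 = 483.
So a = 483, b = 211, c = 1017, d = 1998.
RR = [a/(a+b)] / [c/(c+d)] = (483/694) / (1017/3015) = 0.69597/0.33731 = 2.06326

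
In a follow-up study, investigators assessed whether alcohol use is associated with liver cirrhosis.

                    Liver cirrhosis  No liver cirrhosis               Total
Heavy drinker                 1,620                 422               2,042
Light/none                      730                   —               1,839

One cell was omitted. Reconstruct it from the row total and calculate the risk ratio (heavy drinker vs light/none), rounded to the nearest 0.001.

1.999

The missing cell is in the unexposed row: 1839 − 730 = 1109.
So a = 1620, b = 422, c = 730, d = 1109.
RR = [a/(a+b)] / [c/(c+d)] = (1620/2042) / (730/1839) = 0.79334/0.39695 = 1.99856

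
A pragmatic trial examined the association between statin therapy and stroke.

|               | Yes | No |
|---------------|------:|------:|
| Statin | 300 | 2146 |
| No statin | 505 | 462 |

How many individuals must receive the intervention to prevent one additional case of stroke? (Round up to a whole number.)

Risk in treated group = 300/2446 = 0.12265; risk in control = 505/967 = 0.52223.
Absolute risk reduction = 0.52223 − 0.12265 = 0.39958
NNT = 1 / ARR = 1 / 0.39958 = 2.503 → round up → 3

3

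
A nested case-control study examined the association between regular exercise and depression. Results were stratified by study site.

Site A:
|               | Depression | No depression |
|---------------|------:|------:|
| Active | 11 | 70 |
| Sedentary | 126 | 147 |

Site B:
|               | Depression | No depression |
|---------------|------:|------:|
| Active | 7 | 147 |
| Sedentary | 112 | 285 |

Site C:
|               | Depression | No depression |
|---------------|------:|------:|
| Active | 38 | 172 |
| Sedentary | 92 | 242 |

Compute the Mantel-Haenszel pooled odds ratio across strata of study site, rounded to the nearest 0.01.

OR_MH = Σ(aᵢdᵢ/nᵢ) / Σ(bᵢcᵢ/nᵢ), where nᵢ is the stratum total.
Stratum 1 (Site A): n = 354; a·d/n = 11·147/354 = 4.5678; b·c/n = 70·126/354 = 24.9153
Stratum 2 (Site B): n = 551; a·d/n = 7·285/551 = 3.6207; b·c/n = 147·112/551 = 29.8802
Stratum 3 (Site C): n = 544; a·d/n = 38·242/544 = 16.9044; b·c/n = 172·92/544 = 29.0882
OR_MH = (4.5678 + 3.6207 + 16.9044) / (24.9153 + 29.8802 + 29.0882) = 25.0929 / 83.8837 = 0.29914

0.30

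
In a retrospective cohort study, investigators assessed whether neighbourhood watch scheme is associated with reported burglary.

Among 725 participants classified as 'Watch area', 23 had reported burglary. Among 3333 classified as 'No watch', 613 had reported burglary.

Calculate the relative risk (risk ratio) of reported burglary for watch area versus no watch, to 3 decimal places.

From the description: a = 23, b = 702, c = 613, d = 2720.
Risk in exposed = 23/725 = 0.03172; risk in unexposed = 613/3333 = 0.18392.
RR = 0.03172 / 0.18392 = 0.17249
The risk is 83% lower among the exposed than among the unexposed.

0.172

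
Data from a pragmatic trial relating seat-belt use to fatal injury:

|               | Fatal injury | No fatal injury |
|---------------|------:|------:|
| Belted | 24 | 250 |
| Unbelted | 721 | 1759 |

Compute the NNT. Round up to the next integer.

5

Risk in treated group = 24/274 = 0.08759; risk in control = 721/2480 = 0.29073.
Absolute risk reduction = 0.29073 − 0.08759 = 0.20313
NNT = 1 / ARR = 1 / 0.20313 = 4.923 → round up → 5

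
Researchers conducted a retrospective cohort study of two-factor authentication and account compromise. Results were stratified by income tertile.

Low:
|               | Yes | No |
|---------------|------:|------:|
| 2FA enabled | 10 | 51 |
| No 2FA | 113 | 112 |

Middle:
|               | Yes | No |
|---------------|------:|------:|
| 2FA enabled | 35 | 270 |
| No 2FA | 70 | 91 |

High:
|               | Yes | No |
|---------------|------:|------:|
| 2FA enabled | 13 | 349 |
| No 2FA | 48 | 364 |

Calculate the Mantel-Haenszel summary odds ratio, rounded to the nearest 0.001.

0.205

OR_MH = Σ(aᵢdᵢ/nᵢ) / Σ(bᵢcᵢ/nᵢ), where nᵢ is the stratum total.
Stratum 1 (Low): n = 286; a·d/n = 10·112/286 = 3.9161; b·c/n = 51·113/286 = 20.1503
Stratum 2 (Middle): n = 466; a·d/n = 35·91/466 = 6.8348; b·c/n = 270·70/466 = 40.5579
Stratum 3 (High): n = 774; a·d/n = 13·364/774 = 6.1137; b·c/n = 349·48/774 = 21.6434
OR_MH = (3.9161 + 6.8348 + 6.1137) / (20.1503 + 40.5579 + 21.6434) = 16.8645 / 82.3517 = 0.20479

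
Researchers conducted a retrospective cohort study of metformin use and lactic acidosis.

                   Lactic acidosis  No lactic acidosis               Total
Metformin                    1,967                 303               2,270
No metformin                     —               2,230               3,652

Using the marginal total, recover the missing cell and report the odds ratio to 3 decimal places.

10.180

The missing cell is in the unexposed row: 3652 − 2230 = 1422.
So a = 1967, b = 303, c = 1422, d = 2230.
OR = (a·d)/(b·c) = (1967 × 2230) / (303 × 1422) = 4386410 / 430866 = 10.18045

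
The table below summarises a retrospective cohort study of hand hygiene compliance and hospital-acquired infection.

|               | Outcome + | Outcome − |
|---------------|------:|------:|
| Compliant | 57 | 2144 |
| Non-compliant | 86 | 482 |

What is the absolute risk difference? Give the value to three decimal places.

Cells: a = 57, b = 2144, c = 86, d = 482.
Risk in exposed = 57/2201 = 0.025897; risk in unexposed = 86/568 = 0.151408.
Risk difference = 0.025897 − 0.151408 = -0.125511

-0.126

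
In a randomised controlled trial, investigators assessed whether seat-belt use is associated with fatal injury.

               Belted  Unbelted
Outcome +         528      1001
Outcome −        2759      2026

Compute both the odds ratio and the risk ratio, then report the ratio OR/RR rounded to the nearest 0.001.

0.797

Reading the table with exposure as columns: a = 528 (Belted, case), b = 2759 (Belted, non-case), c = 1001 (Unbelted, case), d = 2026.
OR = (528·2026)/(2759·1001) = 1069728/2761759 = 0.38734
Risk in exposed = 528/3287 = 0.16063; risk in unexposed = 1001/3027 = 0.33069; RR = 0.48575
OR/RR = 0.38734 / 0.48575 = 0.79740
The outcome is not rare, so the OR lies further from 1 than the RR.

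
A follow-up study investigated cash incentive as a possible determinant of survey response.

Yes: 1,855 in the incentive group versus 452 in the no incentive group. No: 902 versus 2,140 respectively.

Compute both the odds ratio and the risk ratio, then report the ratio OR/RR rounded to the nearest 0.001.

From the description: a = 1855, b = 902, c = 452, d = 2140.
OR = (1855·2140)/(902·452) = 3969700/407704 = 9.73672
Risk in exposed = 1855/2757 = 0.67283; risk in unexposed = 452/2592 = 0.17438; RR = 3.85837
OR/RR = 9.73672 / 3.85837 = 2.52353
The outcome is not rare, so the OR lies further from 1 than the RR.

2.524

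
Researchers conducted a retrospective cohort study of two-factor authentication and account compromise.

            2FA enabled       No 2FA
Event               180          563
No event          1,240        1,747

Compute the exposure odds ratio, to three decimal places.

0.450

Reading the table with exposure as columns: a = 180 (2FA enabled, case), b = 1240 (2FA enabled, non-case), c = 563 (No 2FA, case), d = 1747.
OR = (a·d)/(b·c) = (180 × 1747) / (1240 × 563) = 314460 / 698120 = 0.45044
Exposure is associated with lower odds of account compromise (OR = 0.45 < 1).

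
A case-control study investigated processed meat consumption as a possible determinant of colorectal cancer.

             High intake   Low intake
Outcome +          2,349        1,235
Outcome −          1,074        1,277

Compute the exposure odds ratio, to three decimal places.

Reading the table with exposure as columns: a = 2349 (High intake, case), b = 1074 (High intake, non-case), c = 1235 (Low intake, case), d = 1277.
OR = (a·d)/(b·c) = (2349 × 1277) / (1074 × 1235) = 2999673 / 1326390 = 2.26153
The odds of colorectal cancer are about 2.26 times as high in the high intake group.

2.262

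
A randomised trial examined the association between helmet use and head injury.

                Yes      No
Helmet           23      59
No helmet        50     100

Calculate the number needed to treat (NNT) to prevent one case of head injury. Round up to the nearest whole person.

Risk in treated group = 23/82 = 0.28049; risk in control = 50/150 = 0.33333.
Absolute risk reduction = 0.33333 − 0.28049 = 0.05285
NNT = 1 / ARR = 1 / 0.05285 = 18.923 → round up → 19

19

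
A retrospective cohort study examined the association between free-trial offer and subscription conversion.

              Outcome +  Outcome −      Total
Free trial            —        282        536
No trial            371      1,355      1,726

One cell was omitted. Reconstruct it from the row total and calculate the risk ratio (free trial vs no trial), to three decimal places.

The missing cell is in the exposed row: 536 − 282 = 254.
So a = 254, b = 282, c = 371, d = 1355.
RR = [a/(a+b)] / [c/(c+d)] = (254/536) / (371/1726) = 0.47388/0.21495 = 2.20463

2.205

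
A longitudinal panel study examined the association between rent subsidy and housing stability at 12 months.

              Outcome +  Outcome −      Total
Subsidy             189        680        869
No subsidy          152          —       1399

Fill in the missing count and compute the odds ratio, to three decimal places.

The missing cell is in the unexposed row: 1399 − 152 = 1247.
So a = 189, b = 680, c = 152, d = 1247.
OR = (a·d)/(b·c) = (189 × 1247) / (680 × 152) = 235683 / 103360 = 2.28021

2.280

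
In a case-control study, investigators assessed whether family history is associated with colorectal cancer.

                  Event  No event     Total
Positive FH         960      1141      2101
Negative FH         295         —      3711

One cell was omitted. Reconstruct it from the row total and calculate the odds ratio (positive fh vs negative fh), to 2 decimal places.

9.74

The missing cell is in the unexposed row: 3711 − 295 = 3416.
So a = 960, b = 1141, c = 295, d = 3416.
OR = (a·d)/(b·c) = (960 × 3416) / (1141 × 295) = 3279360 / 336595 = 9.74275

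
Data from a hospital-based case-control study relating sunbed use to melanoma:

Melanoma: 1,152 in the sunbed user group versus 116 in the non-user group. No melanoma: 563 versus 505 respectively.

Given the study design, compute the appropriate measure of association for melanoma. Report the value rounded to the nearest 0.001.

From the description: a = 1152, b = 563, c = 116, d = 505.
This is a hospital-based case-control study: participants were sampled on outcome status, so risks in the source population cannot be estimated directly — relative risk is not valid here. The odds ratio is the appropriate measure.
OR = (a·d)/(b·c) = (1152 × 505) / (563 × 116) = 581760 / 65308 = 8.90794

8.908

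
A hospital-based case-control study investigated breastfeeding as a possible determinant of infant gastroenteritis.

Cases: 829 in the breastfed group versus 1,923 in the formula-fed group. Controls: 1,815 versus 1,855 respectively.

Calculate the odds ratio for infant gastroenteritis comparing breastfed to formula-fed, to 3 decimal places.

0.441

From the description: a = 829, b = 1815, c = 1923, d = 1855.
OR = (a·d)/(b·c) = (829 × 1855) / (1815 × 1923) = 1537795 / 3490245 = 0.44060
Exposure is associated with lower odds of infant gastroenteritis (OR = 0.44 < 1).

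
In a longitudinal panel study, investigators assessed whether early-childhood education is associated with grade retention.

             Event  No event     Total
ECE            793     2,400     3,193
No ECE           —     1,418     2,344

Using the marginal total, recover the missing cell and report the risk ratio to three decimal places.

0.629

The missing cell is in the unexposed row: 2344 − 1418 = 926.
So a = 793, b = 2400, c = 926, d = 1418.
RR = [a/(a+b)] / [c/(c+d)] = (793/3193) / (926/2344) = 0.24836/0.39505 = 0.62867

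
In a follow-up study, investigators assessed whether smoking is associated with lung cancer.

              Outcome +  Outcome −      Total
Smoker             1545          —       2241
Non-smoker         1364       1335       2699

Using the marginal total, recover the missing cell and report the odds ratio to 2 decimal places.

2.17

The missing cell is in the exposed row: 2241 − 1545 = 696.
So a = 1545, b = 696, c = 1364, d = 1335.
OR = (a·d)/(b·c) = (1545 × 1335) / (696 × 1364) = 2062575 / 949344 = 2.17263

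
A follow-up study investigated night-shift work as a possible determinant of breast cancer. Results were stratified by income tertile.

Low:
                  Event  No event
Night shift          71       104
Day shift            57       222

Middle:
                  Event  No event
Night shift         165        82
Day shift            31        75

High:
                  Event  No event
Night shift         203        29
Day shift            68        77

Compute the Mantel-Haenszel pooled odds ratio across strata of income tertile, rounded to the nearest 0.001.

OR_MH = Σ(aᵢdᵢ/nᵢ) / Σ(bᵢcᵢ/nᵢ), where nᵢ is the stratum total.
Stratum 1 (Low): n = 454; a·d/n = 71·222/454 = 34.7181; b·c/n = 104·57/454 = 13.0573
Stratum 2 (Middle): n = 353; a·d/n = 165·75/353 = 35.0567; b·c/n = 82·31/353 = 7.2011
Stratum 3 (High): n = 377; a·d/n = 203·77/377 = 41.4615; b·c/n = 29·68/377 = 5.2308
OR_MH = (34.7181 + 35.0567 + 41.4615) / (13.0573 + 7.2011 + 5.2308) = 111.2363 / 25.4892 = 4.36406

4.364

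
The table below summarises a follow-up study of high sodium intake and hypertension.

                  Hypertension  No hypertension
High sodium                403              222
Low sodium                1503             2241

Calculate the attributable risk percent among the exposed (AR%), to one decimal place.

Cells: a = 403, b = 222, c = 1503, d = 2241.
Risk in exposed = 403/625 = 0.64480; risk in unexposed = 1503/3744 = 0.40144.
RR = 0.64480/0.40144 = 1.60621
AR% = (RR − 1)/RR × 100 = (1.60621 − 1)/1.60621 × 100 = 37.7416%

37.7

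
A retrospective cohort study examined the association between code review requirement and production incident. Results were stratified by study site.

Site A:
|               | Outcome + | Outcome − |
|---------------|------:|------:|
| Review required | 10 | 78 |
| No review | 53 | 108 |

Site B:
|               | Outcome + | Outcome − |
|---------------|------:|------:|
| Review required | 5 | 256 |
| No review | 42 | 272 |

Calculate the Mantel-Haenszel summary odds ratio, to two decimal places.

0.19

OR_MH = Σ(aᵢdᵢ/nᵢ) / Σ(bᵢcᵢ/nᵢ), where nᵢ is the stratum total.
Stratum 1 (Site A): n = 249; a·d/n = 10·108/249 = 4.3373; b·c/n = 78·53/249 = 16.6024
Stratum 2 (Site B): n = 575; a·d/n = 5·272/575 = 2.3652; b·c/n = 256·42/575 = 18.6991
OR_MH = (4.3373 + 2.3652) / (16.6024 + 18.6991) = 6.7026 / 35.3015 = 0.18987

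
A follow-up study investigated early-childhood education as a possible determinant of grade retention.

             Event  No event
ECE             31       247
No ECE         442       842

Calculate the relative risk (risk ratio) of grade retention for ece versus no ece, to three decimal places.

0.324

Cells: a = 31, b = 247, c = 442, d = 842.
Risk in exposed = 31/278 = 0.11151; risk in unexposed = 442/1284 = 0.34424.
RR = 0.11151 / 0.34424 = 0.32394
The risk is 68% lower among the exposed than among the unexposed.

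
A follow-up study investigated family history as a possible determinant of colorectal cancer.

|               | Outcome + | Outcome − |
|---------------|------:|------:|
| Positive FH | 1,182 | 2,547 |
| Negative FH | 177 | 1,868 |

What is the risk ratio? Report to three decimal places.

Cells: a = 1182, b = 2547, c = 177, d = 1868.
Risk in exposed = 1182/3729 = 0.31698; risk in unexposed = 177/2045 = 0.08655.
RR = 0.31698 / 0.08655 = 3.66223
The risk among the exposed is 3.66 times that among the unexposed.

3.662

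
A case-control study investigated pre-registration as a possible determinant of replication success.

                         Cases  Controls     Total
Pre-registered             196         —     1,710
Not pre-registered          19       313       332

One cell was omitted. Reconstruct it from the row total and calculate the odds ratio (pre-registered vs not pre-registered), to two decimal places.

The missing cell is in the exposed row: 1710 − 196 = 1514.
So a = 196, b = 1514, c = 19, d = 313.
OR = (a·d)/(b·c) = (196 × 313) / (1514 × 19) = 61348 / 28766 = 2.13266

2.13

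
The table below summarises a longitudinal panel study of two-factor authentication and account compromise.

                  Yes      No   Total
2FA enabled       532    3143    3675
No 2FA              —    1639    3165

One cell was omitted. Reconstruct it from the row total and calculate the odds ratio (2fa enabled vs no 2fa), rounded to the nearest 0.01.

The missing cell is in the unexposed row: 3165 − 1639 = 1526.
So a = 532, b = 3143, c = 1526, d = 1639.
OR = (a·d)/(b·c) = (532 × 1639) / (3143 × 1526) = 871948 / 4796218 = 0.18180

0.18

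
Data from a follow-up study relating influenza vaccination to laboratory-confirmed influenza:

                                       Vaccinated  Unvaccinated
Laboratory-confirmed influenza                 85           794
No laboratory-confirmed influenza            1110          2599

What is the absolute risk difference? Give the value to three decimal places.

-0.163

Reading the table with exposure as columns: a = 85 (Vaccinated, case), b = 1110 (Vaccinated, non-case), c = 794 (Unvaccinated, case), d = 2599.
Risk in exposed = 85/1195 = 0.071130; risk in unexposed = 794/3393 = 0.234011.
Risk difference = 0.071130 − 0.234011 = -0.162881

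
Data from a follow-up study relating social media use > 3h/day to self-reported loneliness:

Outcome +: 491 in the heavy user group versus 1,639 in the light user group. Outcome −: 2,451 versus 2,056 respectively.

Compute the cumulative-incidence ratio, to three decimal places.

From the description: a = 491, b = 2451, c = 1639, d = 2056.
Risk in exposed = 491/2942 = 0.16689; risk in unexposed = 1639/3695 = 0.44357.
RR = 0.16689 / 0.44357 = 0.37625
The risk is 62% lower among the exposed than among the unexposed.

0.376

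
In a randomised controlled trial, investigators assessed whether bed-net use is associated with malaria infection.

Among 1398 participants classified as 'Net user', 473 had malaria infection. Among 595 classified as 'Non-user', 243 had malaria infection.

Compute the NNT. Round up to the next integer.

15

Risk in treated group = 473/1398 = 0.33834; risk in control = 243/595 = 0.40840.
Absolute risk reduction = 0.40840 − 0.33834 = 0.07006
NNT = 1 / ARR = 1 / 0.07006 = 14.273 → round up → 15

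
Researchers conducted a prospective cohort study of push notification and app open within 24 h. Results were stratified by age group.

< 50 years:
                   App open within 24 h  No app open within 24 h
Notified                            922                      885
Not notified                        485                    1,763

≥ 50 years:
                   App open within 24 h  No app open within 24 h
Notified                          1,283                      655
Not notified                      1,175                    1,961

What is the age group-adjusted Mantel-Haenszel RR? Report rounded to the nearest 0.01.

1.96

RR_MH = Σ(aᵢ·n₀ᵢ/nᵢ) / Σ(cᵢ·n₁ᵢ/nᵢ), with n₁ᵢ = aᵢ+bᵢ (exposed), n₀ᵢ = cᵢ+dᵢ (unexposed), nᵢ = n₁ᵢ+n₀ᵢ.
Stratum 1 (< 50 years): n₁ = 1807, n₀ = 2248, n = 4055; a·n₀/n = 922·2248/4055 = 511.1359; c·n₁/n = 485·1807/4055 = 216.1270
Stratum 2 (≥ 50 years): n₁ = 1938, n₀ = 3136, n = 5074; a·n₀/n = 1283·3136/5074 = 792.9618; c·n₁/n = 1175·1938/5074 = 448.7879
RR_MH = (511.1359 + 792.9618) / (216.1270 + 448.7879) = 1304.0976 / 664.9149 = 1.96130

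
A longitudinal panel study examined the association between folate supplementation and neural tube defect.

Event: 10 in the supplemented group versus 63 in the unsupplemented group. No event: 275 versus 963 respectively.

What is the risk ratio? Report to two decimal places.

From the description: a = 10, b = 275, c = 63, d = 963.
Risk in exposed = 10/285 = 0.03509; risk in unexposed = 63/1026 = 0.06140.
RR = 0.03509 / 0.06140 = 0.57143
The risk is 43% lower among the exposed than among the unexposed.

0.57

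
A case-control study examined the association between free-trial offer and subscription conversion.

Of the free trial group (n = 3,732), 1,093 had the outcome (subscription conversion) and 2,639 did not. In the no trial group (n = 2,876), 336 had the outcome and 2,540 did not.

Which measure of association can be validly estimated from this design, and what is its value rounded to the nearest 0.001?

From the description: a = 1093, b = 2639, c = 336, d = 2540.
This is a case-control study: participants were sampled on outcome status, so risks in the source population cannot be estimated directly — relative risk is not valid here. The odds ratio is the appropriate measure.
OR = (a·d)/(b·c) = (1093 × 2540) / (2639 × 336) = 2776220 / 886704 = 3.13094

3.131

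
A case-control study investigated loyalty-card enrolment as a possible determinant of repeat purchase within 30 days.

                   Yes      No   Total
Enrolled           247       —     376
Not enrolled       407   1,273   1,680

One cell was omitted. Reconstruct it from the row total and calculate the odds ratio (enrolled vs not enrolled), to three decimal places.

5.989

The missing cell is in the exposed row: 376 − 247 = 129.
So a = 247, b = 129, c = 407, d = 1273.
OR = (a·d)/(b·c) = (247 × 1273) / (129 × 407) = 314431 / 52503 = 5.98882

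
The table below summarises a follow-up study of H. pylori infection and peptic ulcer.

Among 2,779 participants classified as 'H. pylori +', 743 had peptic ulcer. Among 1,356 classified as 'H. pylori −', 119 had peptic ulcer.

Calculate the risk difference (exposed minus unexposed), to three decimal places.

0.180

From the description: a = 743, b = 2036, c = 119, d = 1237.
Risk in exposed = 743/2779 = 0.267362; risk in unexposed = 119/1356 = 0.087758.
Risk difference = 0.267362 − 0.087758 = 0.179604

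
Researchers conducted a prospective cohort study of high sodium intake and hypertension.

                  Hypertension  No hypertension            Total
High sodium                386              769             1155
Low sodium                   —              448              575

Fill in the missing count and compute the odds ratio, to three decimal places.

The missing cell is in the unexposed row: 575 − 448 = 127.
So a = 386, b = 769, c = 127, d = 448.
OR = (a·d)/(b·c) = (386 × 448) / (769 × 127) = 172928 / 97663 = 1.77066

1.771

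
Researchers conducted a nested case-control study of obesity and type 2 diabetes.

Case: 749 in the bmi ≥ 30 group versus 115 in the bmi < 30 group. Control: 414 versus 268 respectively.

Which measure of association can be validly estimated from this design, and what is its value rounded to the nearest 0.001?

4.216

From the description: a = 749, b = 414, c = 115, d = 268.
This is a nested case-control study: participants were sampled on outcome status, so risks in the source population cannot be estimated directly — relative risk is not valid here. The odds ratio is the appropriate measure.
OR = (a·d)/(b·c) = (749 × 268) / (414 × 115) = 200732 / 47610 = 4.21617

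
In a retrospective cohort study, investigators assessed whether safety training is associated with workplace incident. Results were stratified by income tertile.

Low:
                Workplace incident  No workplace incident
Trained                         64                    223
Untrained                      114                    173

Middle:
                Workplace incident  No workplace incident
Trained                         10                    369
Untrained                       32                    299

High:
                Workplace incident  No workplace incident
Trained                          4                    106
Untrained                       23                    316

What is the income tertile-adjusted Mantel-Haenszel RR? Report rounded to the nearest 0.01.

RR_MH = Σ(aᵢ·n₀ᵢ/nᵢ) / Σ(cᵢ·n₁ᵢ/nᵢ), with n₁ᵢ = aᵢ+bᵢ (exposed), n₀ᵢ = cᵢ+dᵢ (unexposed), nᵢ = n₁ᵢ+n₀ᵢ.
Stratum 1 (Low): n₁ = 287, n₀ = 287, n = 574; a·n₀/n = 64·287/574 = 32.0000; c·n₁/n = 114·287/574 = 57.0000
Stratum 2 (Middle): n₁ = 379, n₀ = 331, n = 710; a·n₀/n = 10·331/710 = 4.6620; c·n₁/n = 32·379/710 = 17.0817
Stratum 3 (High): n₁ = 110, n₀ = 339, n = 449; a·n₀/n = 4·339/449 = 3.0200; c·n₁/n = 23·110/449 = 5.6347
RR_MH = (32.0000 + 4.6620 + 3.0200) / (57.0000 + 17.0817 + 5.6347) = 39.6820 / 79.7164 = 0.49779

0.50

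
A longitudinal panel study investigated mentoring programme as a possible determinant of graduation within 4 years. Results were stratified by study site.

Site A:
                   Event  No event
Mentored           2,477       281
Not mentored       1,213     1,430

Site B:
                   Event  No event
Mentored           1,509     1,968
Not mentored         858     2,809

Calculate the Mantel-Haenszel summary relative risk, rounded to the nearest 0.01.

RR_MH = Σ(aᵢ·n₀ᵢ/nᵢ) / Σ(cᵢ·n₁ᵢ/nᵢ), with n₁ᵢ = aᵢ+bᵢ (exposed), n₀ᵢ = cᵢ+dᵢ (unexposed), nᵢ = n₁ᵢ+n₀ᵢ.
Stratum 1 (Site A): n₁ = 2758, n₀ = 2643, n = 5401; a·n₀/n = 2477·2643/5401 = 1212.1294; c·n₁/n = 1213·2758/5401 = 619.4138
Stratum 2 (Site B): n₁ = 3477, n₀ = 3667, n = 7144; a·n₀/n = 1509·3667/7144 = 774.5665; c·n₁/n = 858·3477/7144 = 417.5904
RR_MH = (1212.1294 + 774.5665) / (619.4138 + 417.5904) = 1986.6959 / 1037.0042 = 1.91580

1.92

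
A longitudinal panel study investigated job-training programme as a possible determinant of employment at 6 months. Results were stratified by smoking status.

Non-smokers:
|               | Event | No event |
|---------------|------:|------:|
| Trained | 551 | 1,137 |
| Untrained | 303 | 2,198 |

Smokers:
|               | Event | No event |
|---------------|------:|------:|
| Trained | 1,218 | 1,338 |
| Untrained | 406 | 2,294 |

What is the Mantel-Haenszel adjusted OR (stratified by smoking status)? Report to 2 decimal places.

OR_MH = Σ(aᵢdᵢ/nᵢ) / Σ(bᵢcᵢ/nᵢ), where nᵢ is the stratum total.
Stratum 1 (Non-smokers): n = 4189; a·d/n = 551·2198/4189 = 289.1139; b·c/n = 1137·303/4189 = 82.2418
Stratum 2 (Smokers): n = 5256; a·d/n = 1218·2294/5256 = 531.6005; b·c/n = 1338·406/5256 = 103.3539
OR_MH = (289.1139 + 531.6005) / (82.2418 + 103.3539) = 820.7143 / 185.5957 = 4.42205

4.42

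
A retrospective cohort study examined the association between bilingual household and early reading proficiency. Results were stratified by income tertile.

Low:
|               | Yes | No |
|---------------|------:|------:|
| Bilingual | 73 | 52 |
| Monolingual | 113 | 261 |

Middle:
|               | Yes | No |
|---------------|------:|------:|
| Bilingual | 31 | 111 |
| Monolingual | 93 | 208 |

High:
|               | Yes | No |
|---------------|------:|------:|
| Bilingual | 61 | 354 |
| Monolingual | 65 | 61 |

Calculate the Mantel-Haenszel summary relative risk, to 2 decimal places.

0.83

RR_MH = Σ(aᵢ·n₀ᵢ/nᵢ) / Σ(cᵢ·n₁ᵢ/nᵢ), with n₁ᵢ = aᵢ+bᵢ (exposed), n₀ᵢ = cᵢ+dᵢ (unexposed), nᵢ = n₁ᵢ+n₀ᵢ.
Stratum 1 (Low): n₁ = 125, n₀ = 374, n = 499; a·n₀/n = 73·374/499 = 54.7134; c·n₁/n = 113·125/499 = 28.3066
Stratum 2 (Middle): n₁ = 142, n₀ = 301, n = 443; a·n₀/n = 31·301/443 = 21.0632; c·n₁/n = 93·142/443 = 29.8104
Stratum 3 (High): n₁ = 415, n₀ = 126, n = 541; a·n₀/n = 61·126/541 = 14.2070; c·n₁/n = 65·415/541 = 49.8614
RR_MH = (54.7134 + 21.0632 + 14.2070) / (28.3066 + 29.8104 + 49.8614) = 89.9837 / 107.9784 = 0.83335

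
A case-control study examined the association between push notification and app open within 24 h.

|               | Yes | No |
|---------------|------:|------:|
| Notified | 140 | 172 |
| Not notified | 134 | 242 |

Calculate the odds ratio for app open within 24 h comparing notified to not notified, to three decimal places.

1.470

Cells: a = 140, b = 172, c = 134, d = 242.
OR = (a·d)/(b·c) = (140 × 242) / (172 × 134) = 33880 / 23048 = 1.46998
The odds of app open within 24 h are about 1.47 times as high in the notified group.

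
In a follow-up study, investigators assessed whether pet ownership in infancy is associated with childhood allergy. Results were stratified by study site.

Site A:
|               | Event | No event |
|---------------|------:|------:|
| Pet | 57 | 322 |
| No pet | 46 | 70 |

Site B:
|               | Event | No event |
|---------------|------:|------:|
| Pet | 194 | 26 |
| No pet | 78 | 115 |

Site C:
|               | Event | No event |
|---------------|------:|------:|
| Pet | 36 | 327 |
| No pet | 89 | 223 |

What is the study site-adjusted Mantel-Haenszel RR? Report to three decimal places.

0.968

RR_MH = Σ(aᵢ·n₀ᵢ/nᵢ) / Σ(cᵢ·n₁ᵢ/nᵢ), with n₁ᵢ = aᵢ+bᵢ (exposed), n₀ᵢ = cᵢ+dᵢ (unexposed), nᵢ = n₁ᵢ+n₀ᵢ.
Stratum 1 (Site A): n₁ = 379, n₀ = 116, n = 495; a·n₀/n = 57·116/495 = 13.3576; c·n₁/n = 46·379/495 = 35.2202
Stratum 2 (Site B): n₁ = 220, n₀ = 193, n = 413; a·n₀/n = 194·193/413 = 90.6586; c·n₁/n = 78·220/413 = 41.5496
Stratum 3 (Site C): n₁ = 363, n₀ = 312, n = 675; a·n₀/n = 36·312/675 = 16.6400; c·n₁/n = 89·363/675 = 47.8622
RR_MH = (13.3576 + 90.6586 + 16.6400) / (35.2202 + 41.5496 + 47.8622) = 120.6562 / 124.6321 = 0.96810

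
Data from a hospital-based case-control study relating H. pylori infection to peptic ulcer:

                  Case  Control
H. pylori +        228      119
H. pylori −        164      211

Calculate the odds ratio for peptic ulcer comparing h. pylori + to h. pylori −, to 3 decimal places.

2.465

Cells: a = 228, b = 119, c = 164, d = 211.
OR = (a·d)/(b·c) = (228 × 211) / (119 × 164) = 48108 / 19516 = 2.46505
The odds of peptic ulcer are about 2.47 times as high in the h. pylori + group.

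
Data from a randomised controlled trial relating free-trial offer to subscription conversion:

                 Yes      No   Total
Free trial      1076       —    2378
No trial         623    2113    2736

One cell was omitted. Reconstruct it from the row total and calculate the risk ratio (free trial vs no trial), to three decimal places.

1.987

The missing cell is in the exposed row: 2378 − 1076 = 1302.
So a = 1076, b = 1302, c = 623, d = 2113.
RR = [a/(a+b)] / [c/(c+d)] = (1076/2378) / (623/2736) = 0.45248/0.22770 = 1.98714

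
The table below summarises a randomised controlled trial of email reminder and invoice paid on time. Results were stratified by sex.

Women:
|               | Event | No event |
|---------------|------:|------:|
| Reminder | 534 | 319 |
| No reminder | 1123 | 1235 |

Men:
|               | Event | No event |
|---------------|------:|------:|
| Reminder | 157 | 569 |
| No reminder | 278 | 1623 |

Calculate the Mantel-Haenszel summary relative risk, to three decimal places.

1.348

RR_MH = Σ(aᵢ·n₀ᵢ/nᵢ) / Σ(cᵢ·n₁ᵢ/nᵢ), with n₁ᵢ = aᵢ+bᵢ (exposed), n₀ᵢ = cᵢ+dᵢ (unexposed), nᵢ = n₁ᵢ+n₀ᵢ.
Stratum 1 (Women): n₁ = 853, n₀ = 2358, n = 3211; a·n₀/n = 534·2358/3211 = 392.1433; c·n₁/n = 1123·853/3211 = 298.3242
Stratum 2 (Men): n₁ = 726, n₀ = 1901, n = 2627; a·n₀/n = 157·1901/2627 = 113.6113; c·n₁/n = 278·726/2627 = 76.8283
RR_MH = (392.1433 + 113.6113) / (298.3242 + 76.8283) = 505.7546 / 375.1525 = 1.34813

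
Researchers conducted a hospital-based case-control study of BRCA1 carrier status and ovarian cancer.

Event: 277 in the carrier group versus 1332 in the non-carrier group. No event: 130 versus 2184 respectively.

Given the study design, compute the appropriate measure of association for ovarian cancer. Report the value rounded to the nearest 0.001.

3.494

From the description: a = 277, b = 130, c = 1332, d = 2184.
This is a hospital-based case-control study: participants were sampled on outcome status, so risks in the source population cannot be estimated directly — relative risk is not valid here. The odds ratio is the appropriate measure.
OR = (a·d)/(b·c) = (277 × 2184) / (130 × 1332) = 604968 / 173160 = 3.49369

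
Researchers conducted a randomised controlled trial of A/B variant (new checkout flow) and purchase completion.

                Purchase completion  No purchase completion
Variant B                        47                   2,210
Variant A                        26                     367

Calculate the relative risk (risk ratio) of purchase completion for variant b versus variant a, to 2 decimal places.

0.31

Cells: a = 47, b = 2210, c = 26, d = 367.
Risk in exposed = 47/2257 = 0.02082; risk in unexposed = 26/393 = 0.06616.
RR = 0.02082 / 0.06616 = 0.31476
The risk is 69% lower among the exposed than among the unexposed.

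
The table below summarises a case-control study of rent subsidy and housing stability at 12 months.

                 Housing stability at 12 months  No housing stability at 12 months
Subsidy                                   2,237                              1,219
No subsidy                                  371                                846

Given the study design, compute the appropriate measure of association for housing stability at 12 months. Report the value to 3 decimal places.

Cells: a = 2237, b = 1219, c = 371, d = 846.
This is a case-control study: participants were sampled on outcome status, so risks in the source population cannot be estimated directly — relative risk is not valid here. The odds ratio is the appropriate measure.
OR = (a·d)/(b·c) = (2237 × 846) / (1219 × 371) = 1892502 / 452249 = 4.18465

4.185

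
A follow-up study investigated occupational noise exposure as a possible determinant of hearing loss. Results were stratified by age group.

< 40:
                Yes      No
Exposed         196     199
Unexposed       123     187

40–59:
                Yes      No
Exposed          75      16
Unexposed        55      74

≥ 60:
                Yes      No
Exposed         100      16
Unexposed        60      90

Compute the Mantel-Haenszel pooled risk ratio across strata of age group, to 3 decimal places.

RR_MH = Σ(aᵢ·n₀ᵢ/nᵢ) / Σ(cᵢ·n₁ᵢ/nᵢ), with n₁ᵢ = aᵢ+bᵢ (exposed), n₀ᵢ = cᵢ+dᵢ (unexposed), nᵢ = n₁ᵢ+n₀ᵢ.
Stratum 1 (< 40): n₁ = 395, n₀ = 310, n = 705; a·n₀/n = 196·310/705 = 86.1844; c·n₁/n = 123·395/705 = 68.9149
Stratum 2 (40–59): n₁ = 91, n₀ = 129, n = 220; a·n₀/n = 75·129/220 = 43.9773; c·n₁/n = 55·91/220 = 22.7500
Stratum 3 (≥ 60): n₁ = 116, n₀ = 150, n = 266; a·n₀/n = 100·150/266 = 56.3910; c·n₁/n = 60·116/266 = 26.1654
RR_MH = (86.1844 + 43.9773 + 56.3910) / (68.9149 + 22.7500 + 26.1654) = 186.5526 / 117.8303 = 1.58323

1.583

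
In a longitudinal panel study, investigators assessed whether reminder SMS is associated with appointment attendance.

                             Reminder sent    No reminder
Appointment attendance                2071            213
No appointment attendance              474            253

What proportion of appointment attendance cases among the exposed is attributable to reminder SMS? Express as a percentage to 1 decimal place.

43.8

Reading the table with exposure as columns: a = 2071 (Reminder sent, case), b = 474 (Reminder sent, non-case), c = 213 (No reminder, case), d = 253.
Risk in exposed = 2071/2545 = 0.81375; risk in unexposed = 213/466 = 0.45708.
RR = 0.81375/0.45708 = 1.78032
AR% = (RR − 1)/RR × 100 = (1.78032 − 1)/1.78032 × 100 = 43.8304%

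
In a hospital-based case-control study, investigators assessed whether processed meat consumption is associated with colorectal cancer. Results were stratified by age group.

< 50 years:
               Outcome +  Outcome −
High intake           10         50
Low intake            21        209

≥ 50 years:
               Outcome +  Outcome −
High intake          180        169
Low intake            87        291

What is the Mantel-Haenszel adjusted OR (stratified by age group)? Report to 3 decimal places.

3.324

OR_MH = Σ(aᵢdᵢ/nᵢ) / Σ(bᵢcᵢ/nᵢ), where nᵢ is the stratum total.
Stratum 1 (< 50 years): n = 290; a·d/n = 10·209/290 = 7.2069; b·c/n = 50·21/290 = 3.6207
Stratum 2 (≥ 50 years): n = 727; a·d/n = 180·291/727 = 72.0495; b·c/n = 169·87/727 = 20.2242
OR_MH = (7.2069 + 72.0495) / (3.6207 + 20.2242) = 79.2564 / 23.8449 = 3.32383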